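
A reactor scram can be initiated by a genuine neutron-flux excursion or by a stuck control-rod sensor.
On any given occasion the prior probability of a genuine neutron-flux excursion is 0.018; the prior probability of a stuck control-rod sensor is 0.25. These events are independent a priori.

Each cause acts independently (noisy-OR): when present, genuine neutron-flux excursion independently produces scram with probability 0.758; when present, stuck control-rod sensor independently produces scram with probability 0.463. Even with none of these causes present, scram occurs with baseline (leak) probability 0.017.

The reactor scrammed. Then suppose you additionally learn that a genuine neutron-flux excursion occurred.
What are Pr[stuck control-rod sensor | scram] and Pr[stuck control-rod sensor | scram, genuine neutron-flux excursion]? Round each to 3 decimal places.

Under noisy-OR, P(scram | causes) = 1 − (1−0.017)·∏(1−qᵢ) over the active causes.
Numerator (weight on configurations with stuck control-rod sensor): 0.115908 + 0.003925 = 0.119833
Normalizer over all consistent configurations: 0.017·0.982·0.75 + 0.472129·0.982·0.25 + 0.762114·0.018·0.75 + 0.872255·0.018·0.25 = 0.142643
Posterior = 0.119833 / 0.142643 ≈ 0.840

Now also conditioning on genuine neutron-flux excursion=true:
For the numerator, keep only stuck control-rod sensor=true terms: 0.872255·0.25 = 0.218064
Denominator P(scram | genuine neutron-flux excursion): 0.762114·0.75 + 0.872255·0.25 = 0.789649
Posterior = 0.218064 / 0.789649 ≈ 0.276
The drop from 0.840 to 0.276 is the explaining-away (discounting) effect.

Pr[stuck control-rod sensor | scram] ≈ 0.840; Pr[stuck control-rod sensor | scram, genuine neutron-flux excursion] ≈ 0.276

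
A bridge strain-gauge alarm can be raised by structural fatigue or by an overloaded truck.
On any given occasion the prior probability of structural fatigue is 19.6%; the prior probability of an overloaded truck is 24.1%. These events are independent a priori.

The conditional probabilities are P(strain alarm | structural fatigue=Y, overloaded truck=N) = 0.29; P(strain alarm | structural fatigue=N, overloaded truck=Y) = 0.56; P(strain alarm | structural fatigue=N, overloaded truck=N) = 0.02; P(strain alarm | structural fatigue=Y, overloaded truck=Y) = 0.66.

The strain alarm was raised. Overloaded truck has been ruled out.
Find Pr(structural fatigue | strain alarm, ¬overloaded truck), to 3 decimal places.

Pr(structural fatigue | strain alarm, ¬overloaded truck) ≈ 0.779

P(strain alarm | ¬overloaded truck) = 0.02×0.804 + 0.29×0.196 = 0.016080 + 0.056840 = 0.072920
The structural fatigue-present share is 0.29×0.196 = 0.056840.
So P(structural fatigue | strain alarm, ¬overloaded truck) = 0.056840/0.072920 ≈ 0.779.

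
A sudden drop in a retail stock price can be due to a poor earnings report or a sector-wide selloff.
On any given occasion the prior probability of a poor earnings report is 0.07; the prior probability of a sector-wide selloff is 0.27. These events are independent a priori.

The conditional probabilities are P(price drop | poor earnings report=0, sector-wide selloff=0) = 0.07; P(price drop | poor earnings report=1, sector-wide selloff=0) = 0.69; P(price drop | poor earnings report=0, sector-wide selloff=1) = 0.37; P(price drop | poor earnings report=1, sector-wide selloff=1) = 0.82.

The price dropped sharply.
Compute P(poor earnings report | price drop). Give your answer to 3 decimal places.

Sum P(price drop|·) weighted by the priors over the 4 (poor earnings report, sector-wide selloff) configurations:
  P(price drop) = 0.07×0.93×0.73 + 0.37×0.93×0.27 + 0.69×0.07×0.73 + 0.82×0.07×0.27
        = 0.047523 + 0.092907 + 0.035259 + 0.015498 = 0.191187
Keeping only the poor earnings report-present terms gives 0.050757, so
  P(poor earnings report | price drop) = 0.050757 / 0.191187 ≈ 0.265

P(poor earnings report | price drop) ≈ 0.265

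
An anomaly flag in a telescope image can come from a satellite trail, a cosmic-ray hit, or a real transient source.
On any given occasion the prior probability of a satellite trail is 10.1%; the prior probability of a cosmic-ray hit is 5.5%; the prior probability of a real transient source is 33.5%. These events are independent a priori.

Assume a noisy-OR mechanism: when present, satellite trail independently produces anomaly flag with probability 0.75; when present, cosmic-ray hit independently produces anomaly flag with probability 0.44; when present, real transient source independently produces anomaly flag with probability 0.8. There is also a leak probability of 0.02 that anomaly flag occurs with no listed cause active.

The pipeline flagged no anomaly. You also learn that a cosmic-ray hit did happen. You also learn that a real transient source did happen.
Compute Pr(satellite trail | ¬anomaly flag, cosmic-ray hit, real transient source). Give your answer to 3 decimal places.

Under noisy-OR, P(anomaly flag | causes) = 1 − (1−0.02)·∏(1−qᵢ) over the active causes.
P(¬anomaly flag | cosmic-ray hit, real transient source) = 0.10976*0.899 + 0.02744*0.101 = 0.098674 + 0.002771 = 0.101445
The satellite trail-present share is 0.02744*0.101 = 0.002771.
P(satellite trail | ¬anomaly flag, cosmic-ray hit, real transient source) = 0.002771 / 0.101445 ≈ 0.027

Pr(satellite trail | ¬anomaly flag, cosmic-ray hit, real transient source) ≈ 0.027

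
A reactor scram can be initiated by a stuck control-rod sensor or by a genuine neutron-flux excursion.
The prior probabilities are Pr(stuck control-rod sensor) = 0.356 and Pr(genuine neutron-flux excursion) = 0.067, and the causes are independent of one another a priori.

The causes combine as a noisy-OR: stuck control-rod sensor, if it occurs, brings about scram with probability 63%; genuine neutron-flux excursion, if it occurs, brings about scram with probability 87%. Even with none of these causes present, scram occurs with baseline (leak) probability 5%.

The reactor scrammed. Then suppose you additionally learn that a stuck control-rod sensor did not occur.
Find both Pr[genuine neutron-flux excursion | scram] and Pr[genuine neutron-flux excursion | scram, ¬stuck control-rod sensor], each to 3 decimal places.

Under noisy-OR, P(scram | causes) = 1 − (1−0.05)·∏(1−qᵢ) over the active causes.
By total probability over the 4 (stuck control-rod sensor, genuine neutron-flux excursion) configurations:
  P(scram) = 0.05×0.644×0.933 + 0.8765×0.644×0.067 + 0.6485×0.356×0.933 + 0.954305×0.356×0.067
        = 0.030043 + 0.037819 + 0.215398 + 0.022762 = 0.306022
Configurations with genuine neutron-flux excursion contribute 0.060581, so
  P(genuine neutron-flux excursion | scram) = 0.060581 / 0.306022 ≈ 0.198

With the extra evidence:
Enumerate both values of genuine neutron-flux excursion and weight by the priors:
  P(scram | ¬stuck control-rod sensor) = 0.05·0.933 + 0.8765·0.067
        = 0.046650 + 0.058725 = 0.105375
Keeping only the genuine neutron-flux excursion-present terms gives 0.058725, so
  P(genuine neutron-flux excursion | scram, ¬stuck control-rod sensor) = 0.058725 / 0.105375 ≈ 0.557

Pr[genuine neutron-flux excursion | scram] ≈ 0.198; Pr[genuine neutron-flux excursion | scram, ¬stuck control-rod sensor] ≈ 0.557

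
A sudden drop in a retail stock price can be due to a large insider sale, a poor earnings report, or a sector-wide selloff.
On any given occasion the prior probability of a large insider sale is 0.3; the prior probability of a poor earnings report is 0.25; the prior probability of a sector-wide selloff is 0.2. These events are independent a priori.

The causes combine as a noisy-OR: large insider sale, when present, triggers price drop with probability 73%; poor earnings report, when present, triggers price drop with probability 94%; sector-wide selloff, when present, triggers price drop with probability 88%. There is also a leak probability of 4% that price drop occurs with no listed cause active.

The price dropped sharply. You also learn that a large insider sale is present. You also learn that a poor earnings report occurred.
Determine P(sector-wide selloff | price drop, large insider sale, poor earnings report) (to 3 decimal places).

P(sector-wide selloff | price drop, large insider sale, poor earnings report) ≈ 0.202

Under noisy-OR, P(price drop | causes) = 1 − (1−0.04)·∏(1−qᵢ) over the active causes.
Weight on sector-wide selloff=true, given the evidence: 0.998134*0.2 = 0.199627
Normalizer over all consistent configurations: 0.984448*0.8 + 0.998134*0.2 = 0.987185
P(sector-wide selloff | price drop, large insider sale, poor earnings report) = 0.199627/0.987185 ≈ 0.202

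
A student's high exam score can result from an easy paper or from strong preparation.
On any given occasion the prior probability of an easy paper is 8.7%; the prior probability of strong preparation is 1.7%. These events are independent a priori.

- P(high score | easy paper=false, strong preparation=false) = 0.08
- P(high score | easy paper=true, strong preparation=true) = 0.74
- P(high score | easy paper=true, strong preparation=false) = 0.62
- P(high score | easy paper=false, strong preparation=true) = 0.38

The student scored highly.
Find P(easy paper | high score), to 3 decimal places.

By total probability over the 4 (easy paper, strong preparation) configurations:
  P(high score) = 0.08*0.913*0.983 + 0.38*0.913*0.017 + 0.62*0.087*0.983 + 0.74*0.087*0.017
        = 0.071798 + 0.005898 + 0.053023 + 0.001094 = 0.131813
Configurations with easy paper contribute 0.054117, so
  P(easy paper | high score) = 0.054117 / 0.131813 ≈ 0.411

P(easy paper | high score) ≈ 0.411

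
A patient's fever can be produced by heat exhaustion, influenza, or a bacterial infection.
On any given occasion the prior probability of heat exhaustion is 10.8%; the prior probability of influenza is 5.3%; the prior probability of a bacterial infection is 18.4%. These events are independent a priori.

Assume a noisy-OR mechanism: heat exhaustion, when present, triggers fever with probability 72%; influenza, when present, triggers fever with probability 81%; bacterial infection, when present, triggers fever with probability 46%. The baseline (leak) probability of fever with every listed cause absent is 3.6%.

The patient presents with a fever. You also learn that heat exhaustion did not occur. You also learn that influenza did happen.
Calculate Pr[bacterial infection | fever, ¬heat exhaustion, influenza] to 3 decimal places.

Pr[bacterial infection | fever, ¬heat exhaustion, influenza] ≈ 0.199

Under noisy-OR, P(fever | causes) = 1 − (1−0.036)·∏(1−qᵢ) over the active causes.
For the numerator, keep only bacterial infection=true terms: 0.901094·0.184 = 0.165801
Normalizer over all consistent configurations: 0.81684·0.816 + 0.901094·0.184 = 0.832342
Posterior = 0.165801 / 0.832342 ≈ 0.199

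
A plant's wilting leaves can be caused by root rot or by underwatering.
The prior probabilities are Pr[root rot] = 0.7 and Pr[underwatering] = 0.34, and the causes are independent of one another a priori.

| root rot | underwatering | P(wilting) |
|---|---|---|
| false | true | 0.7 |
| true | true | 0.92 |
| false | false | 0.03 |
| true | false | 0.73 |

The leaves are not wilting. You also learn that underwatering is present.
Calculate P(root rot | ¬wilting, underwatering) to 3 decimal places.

P(root rot | ¬wilting, underwatering) ≈ 0.384

Sum P(¬wilting|·) weighted by the priors over both values of root rot:
  P(¬wilting | underwatering) = 0.3·0.3 + 0.08·0.7
        = 0.090000 + 0.056000 = 0.146000
The terms with root rot present sum to 0.056000, so
  P(root rot | ¬wilting, underwatering) = 0.056000 / 0.146000 ≈ 0.384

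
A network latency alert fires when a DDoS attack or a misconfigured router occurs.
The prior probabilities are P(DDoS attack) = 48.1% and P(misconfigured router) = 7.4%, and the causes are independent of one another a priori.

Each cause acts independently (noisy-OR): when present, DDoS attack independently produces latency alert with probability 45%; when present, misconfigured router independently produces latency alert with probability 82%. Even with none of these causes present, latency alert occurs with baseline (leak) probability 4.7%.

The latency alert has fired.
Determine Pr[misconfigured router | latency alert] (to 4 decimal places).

Under noisy-OR, P(latency alert | causes) = 1 − (1−0.047)·∏(1−qᵢ) over the active causes.
Sum P(latency alert|·) weighted by the priors over the 4 (DDoS attack, misconfigured router) configurations:
  P(latency alert) = 0.047·0.519·0.926 + 0.82846·0.519·0.074 + 0.47585·0.481·0.926 + 0.905653·0.481·0.074
        = 0.022588 + 0.031818 + 0.211946 + 0.032236 = 0.298588
The terms with misconfigured router present sum to 0.064054, so
  P(misconfigured router | latency alert) = 0.064054 / 0.298588 ≈ 0.2145

Pr[misconfigured router | latency alert] ≈ 0.2145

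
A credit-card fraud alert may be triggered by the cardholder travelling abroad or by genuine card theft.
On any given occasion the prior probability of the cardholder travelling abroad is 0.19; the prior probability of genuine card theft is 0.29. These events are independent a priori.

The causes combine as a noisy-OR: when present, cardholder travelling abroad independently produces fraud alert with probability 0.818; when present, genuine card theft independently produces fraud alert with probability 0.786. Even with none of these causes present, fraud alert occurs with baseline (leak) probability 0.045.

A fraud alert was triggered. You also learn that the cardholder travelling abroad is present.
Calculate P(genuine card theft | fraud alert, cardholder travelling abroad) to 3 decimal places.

Under noisy-OR, P(fraud alert | causes) = 1 − (1−0.045)·∏(1−qᵢ) over the active causes.
P(fraud alert | cardholder travelling abroad) = 0.82619×0.71 + 0.962805×0.29 = 0.586595 + 0.279213 = 0.865808
Of this, 0.279213 comes from 0.962805×0.29 (the genuine card theft=true cases).
So P(genuine card theft | fraud alert, cardholder travelling abroad) = 0.279213/0.865808 ≈ 0.322.

P(genuine card theft | fraud alert, cardholder travelling abroad) ≈ 0.322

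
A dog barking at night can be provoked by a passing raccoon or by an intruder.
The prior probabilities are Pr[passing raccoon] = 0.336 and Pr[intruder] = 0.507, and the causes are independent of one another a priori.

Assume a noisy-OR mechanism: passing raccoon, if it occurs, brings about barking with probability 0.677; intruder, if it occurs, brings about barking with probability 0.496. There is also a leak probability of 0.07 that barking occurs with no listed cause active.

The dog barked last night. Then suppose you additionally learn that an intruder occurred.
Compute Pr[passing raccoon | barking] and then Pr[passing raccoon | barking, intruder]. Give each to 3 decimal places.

Under noisy-OR, P(barking | causes) = 1 − (1−0.07)·∏(1−qᵢ) over the active causes.
P(barking) = 0.07×0.664×0.493 + 0.53128×0.664×0.507 + 0.69961×0.336×0.493 + 0.848603×0.336×0.507 = 0.022915 + 0.178854 + 0.115889 + 0.144561 = 0.462219
Restricting to configurations with passing raccoon present: 0.115889 + 0.144561 = 0.260450.
Hence the posterior is 0.260450/0.462219 ≈ 0.563.

Now condition on the additional information:
Sum P(barking|·) weighted by the priors over both values of passing raccoon:
  P(barking | intruder) = 0.53128·0.664 + 0.848603·0.336
        = 0.352770 + 0.285131 = 0.637901
The terms with passing raccoon present sum to 0.285131, so
  P(passing raccoon | barking, intruder) = 0.285131 / 0.637901 ≈ 0.447

Pr[passing raccoon | barking] ≈ 0.563; Pr[passing raccoon | barking, intruder] ≈ 0.447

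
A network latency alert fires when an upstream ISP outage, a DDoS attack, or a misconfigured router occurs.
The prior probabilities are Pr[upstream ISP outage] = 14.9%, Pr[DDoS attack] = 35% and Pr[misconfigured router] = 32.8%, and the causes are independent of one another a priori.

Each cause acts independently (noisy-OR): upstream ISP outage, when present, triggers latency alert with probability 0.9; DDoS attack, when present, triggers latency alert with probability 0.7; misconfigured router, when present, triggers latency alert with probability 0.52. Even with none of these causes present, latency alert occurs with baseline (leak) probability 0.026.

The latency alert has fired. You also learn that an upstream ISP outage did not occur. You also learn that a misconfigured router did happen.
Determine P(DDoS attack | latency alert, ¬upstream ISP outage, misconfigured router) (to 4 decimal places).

Under noisy-OR, P(latency alert | causes) = 1 − (1−0.026)·∏(1−qᵢ) over the active causes.
P(latency alert | ¬upstream ISP outage, misconfigured router) = 0.53248·0.65 + 0.859744·0.35 = 0.346112 + 0.300910 = 0.647022
Restricting to configurations with DDoS attack present: 0.859744·0.35 = 0.300910.
P(DDoS attack | latency alert, ¬upstream ISP outage, misconfigured router) = 0.300910 / 0.647022 ≈ 0.4651

P(DDoS attack | latency alert, ¬upstream ISP outage, misconfigured router) ≈ 0.4651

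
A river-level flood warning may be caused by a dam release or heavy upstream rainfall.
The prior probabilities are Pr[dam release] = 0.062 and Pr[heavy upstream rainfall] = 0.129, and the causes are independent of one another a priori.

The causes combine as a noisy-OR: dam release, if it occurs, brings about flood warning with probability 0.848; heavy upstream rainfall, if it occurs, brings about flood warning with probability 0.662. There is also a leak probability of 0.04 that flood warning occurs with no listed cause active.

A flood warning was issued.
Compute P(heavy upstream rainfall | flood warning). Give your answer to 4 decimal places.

P(heavy upstream rainfall | flood warning) ≈ 0.5313

Under noisy-OR, P(flood warning | causes) = 1 − (1−0.04)·∏(1−qᵢ) over the active causes.
Numerator (weight on configurations with heavy upstream rainfall): 0.081739 + 0.007604 = 0.089343
The normalizing constant is 0.04×0.938×0.871 + 0.67552×0.938×0.129 + 0.85408×0.062×0.871 + 0.950679×0.062×0.129 = 0.168145
Posterior = 0.089343 / 0.168145 ≈ 0.5313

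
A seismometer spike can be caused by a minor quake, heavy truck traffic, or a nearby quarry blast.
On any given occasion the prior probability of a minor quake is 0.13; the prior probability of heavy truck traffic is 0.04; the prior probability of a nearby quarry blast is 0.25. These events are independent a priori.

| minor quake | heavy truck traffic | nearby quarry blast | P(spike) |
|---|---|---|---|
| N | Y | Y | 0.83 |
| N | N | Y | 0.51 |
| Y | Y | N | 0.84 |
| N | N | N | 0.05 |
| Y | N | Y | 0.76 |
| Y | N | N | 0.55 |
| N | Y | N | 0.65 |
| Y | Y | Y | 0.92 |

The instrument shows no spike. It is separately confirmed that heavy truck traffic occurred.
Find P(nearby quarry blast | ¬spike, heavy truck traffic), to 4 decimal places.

P(nearby quarry blast | ¬spike, heavy truck traffic) ≈ 0.1396

Enumerate the 4 (minor quake, nearby quarry blast) configurations and weight by the priors:
  P(¬spike | heavy truck traffic) = 0.35×0.87×0.75 + 0.17×0.87×0.25 + 0.16×0.13×0.75 + 0.08×0.13×0.25
        = 0.228375 + 0.036975 + 0.015600 + 0.002600 = 0.283550
The terms with nearby quarry blast present sum to 0.039575, so
  P(nearby quarry blast | ¬spike, heavy truck traffic) = 0.039575 / 0.283550 ≈ 0.1396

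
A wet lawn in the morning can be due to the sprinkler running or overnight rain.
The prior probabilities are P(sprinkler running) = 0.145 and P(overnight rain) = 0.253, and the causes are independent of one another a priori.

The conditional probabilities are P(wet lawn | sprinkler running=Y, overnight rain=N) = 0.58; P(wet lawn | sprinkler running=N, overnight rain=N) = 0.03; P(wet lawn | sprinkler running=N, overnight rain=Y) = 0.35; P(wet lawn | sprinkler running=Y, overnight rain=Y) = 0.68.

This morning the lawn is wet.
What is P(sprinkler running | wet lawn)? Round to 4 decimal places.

P(wet lawn) = 0.03×0.855×0.747 + 0.35×0.855×0.253 + 0.58×0.145×0.747 + 0.68×0.145×0.253 = 0.019161 + 0.075710 + 0.062823 + 0.024946 = 0.182640
The sprinkler running-present share is 0.062823 + 0.024946 = 0.087769.
So P(sprinkler running | wet lawn) = 0.087769/0.182640 ≈ 0.4806.

P(sprinkler running | wet lawn) ≈ 0.4806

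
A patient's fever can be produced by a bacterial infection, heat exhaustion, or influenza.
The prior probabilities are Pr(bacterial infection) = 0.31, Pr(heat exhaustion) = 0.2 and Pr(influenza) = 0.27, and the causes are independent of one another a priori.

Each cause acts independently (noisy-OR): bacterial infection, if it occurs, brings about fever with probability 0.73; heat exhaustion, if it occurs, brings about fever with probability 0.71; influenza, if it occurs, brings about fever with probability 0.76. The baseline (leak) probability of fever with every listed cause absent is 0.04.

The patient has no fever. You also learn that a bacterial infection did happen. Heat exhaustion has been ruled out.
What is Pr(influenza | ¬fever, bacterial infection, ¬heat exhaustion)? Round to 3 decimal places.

Under noisy-OR, P(fever | causes) = 1 − (1−0.04)·∏(1−qᵢ) over the active causes.
P(¬fever | bacterial infection, ¬heat exhaustion) = 0.2592×0.73 + 0.062208×0.27 = 0.189216 + 0.016796 = 0.206012
Restricting to configurations with influenza present: 0.062208×0.27 = 0.016796.
P(influenza | ¬fever, bacterial infection, ¬heat exhaustion) = 0.016796 / 0.206012 ≈ 0.082

Pr(influenza | ¬fever, bacterial infection, ¬heat exhaustion) ≈ 0.082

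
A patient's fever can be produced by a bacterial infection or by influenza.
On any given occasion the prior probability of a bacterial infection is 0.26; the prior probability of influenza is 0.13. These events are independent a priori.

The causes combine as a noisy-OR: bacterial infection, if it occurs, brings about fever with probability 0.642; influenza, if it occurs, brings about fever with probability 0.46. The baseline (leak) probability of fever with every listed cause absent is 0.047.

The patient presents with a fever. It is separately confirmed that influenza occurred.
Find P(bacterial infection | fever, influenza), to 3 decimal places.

P(bacterial infection | fever, influenza) ≈ 0.371

Under noisy-OR, P(fever | causes) = 1 − (1−0.047)·∏(1−qᵢ) over the active causes.
Numerator (weight on configurations with bacterial infection): 0.815766×0.26 = 0.212099
Normalizer over all consistent configurations: 0.48538×0.74 + 0.815766×0.26 = 0.571280
P(bacterial infection | fever, influenza) = 0.212099/0.571280 ≈ 0.371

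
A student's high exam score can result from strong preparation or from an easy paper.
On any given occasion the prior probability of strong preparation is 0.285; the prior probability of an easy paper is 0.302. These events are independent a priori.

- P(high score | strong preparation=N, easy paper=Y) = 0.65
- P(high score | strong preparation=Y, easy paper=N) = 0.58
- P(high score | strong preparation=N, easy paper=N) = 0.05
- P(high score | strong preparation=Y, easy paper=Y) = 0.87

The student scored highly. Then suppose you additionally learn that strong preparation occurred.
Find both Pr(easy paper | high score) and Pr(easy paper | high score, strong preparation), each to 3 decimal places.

Pr(easy paper | high score) ≈ 0.605; Pr(easy paper | high score, strong preparation) ≈ 0.394

P(high score) = 0.05×0.715×0.698 + 0.65×0.715×0.302 + 0.58×0.285×0.698 + 0.87×0.285×0.302 = 0.024953 + 0.140354 + 0.115379 + 0.074881 = 0.355567
Of this, 0.215235 comes from 0.140354 + 0.074881 (the easy paper=true cases).
Hence the posterior is 0.215235/0.355567 ≈ 0.605.

With the extra evidence:
For the numerator, keep only easy paper=true terms: 0.87·0.302 = 0.262740
Denominator P(high score | strong preparation): 0.58·0.698 + 0.87·0.302 = 0.667580
P(easy paper | high score, strong preparation) = 0.262740/0.667580 ≈ 0.394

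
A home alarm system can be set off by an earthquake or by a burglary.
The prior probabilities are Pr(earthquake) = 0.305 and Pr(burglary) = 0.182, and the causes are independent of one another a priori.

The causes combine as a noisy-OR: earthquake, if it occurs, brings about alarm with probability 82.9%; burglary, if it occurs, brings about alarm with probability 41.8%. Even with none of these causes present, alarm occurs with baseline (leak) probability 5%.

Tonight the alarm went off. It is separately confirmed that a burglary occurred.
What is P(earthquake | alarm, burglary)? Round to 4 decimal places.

P(earthquake | alarm, burglary) ≈ 0.4705

Under noisy-OR, P(alarm | causes) = 1 − (1−0.05)·∏(1−qᵢ) over the active causes.
P(alarm | burglary) = 0.4471×0.695 + 0.905454×0.305 = 0.310734 + 0.276163 = 0.586897
Of this, 0.276163 comes from 0.905454×0.305 (the earthquake=true cases).
P(earthquake | alarm, burglary) = 0.276163 / 0.586897 ≈ 0.4705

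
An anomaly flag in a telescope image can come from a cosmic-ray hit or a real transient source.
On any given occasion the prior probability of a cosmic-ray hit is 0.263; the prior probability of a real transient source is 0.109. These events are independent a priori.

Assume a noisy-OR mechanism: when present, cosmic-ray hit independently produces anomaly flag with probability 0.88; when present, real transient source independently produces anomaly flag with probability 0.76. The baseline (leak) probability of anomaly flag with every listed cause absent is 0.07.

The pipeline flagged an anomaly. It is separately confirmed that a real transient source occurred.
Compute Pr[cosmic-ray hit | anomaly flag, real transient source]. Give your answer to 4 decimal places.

Under noisy-OR, P(anomaly flag | causes) = 1 − (1−0.07)·∏(1−qᵢ) over the active causes.
Enumerate both values of cosmic-ray hit and weight by the priors:
  P(anomaly flag | real transient source) = 0.7768*0.737 + 0.973216*0.263
        = 0.572502 + 0.255956 = 0.828458
Configurations with cosmic-ray hit contribute 0.255956, so
  P(cosmic-ray hit | anomaly flag, real transient source) = 0.255956 / 0.828458 ≈ 0.3090

Pr[cosmic-ray hit | anomaly flag, real transient source] ≈ 0.3090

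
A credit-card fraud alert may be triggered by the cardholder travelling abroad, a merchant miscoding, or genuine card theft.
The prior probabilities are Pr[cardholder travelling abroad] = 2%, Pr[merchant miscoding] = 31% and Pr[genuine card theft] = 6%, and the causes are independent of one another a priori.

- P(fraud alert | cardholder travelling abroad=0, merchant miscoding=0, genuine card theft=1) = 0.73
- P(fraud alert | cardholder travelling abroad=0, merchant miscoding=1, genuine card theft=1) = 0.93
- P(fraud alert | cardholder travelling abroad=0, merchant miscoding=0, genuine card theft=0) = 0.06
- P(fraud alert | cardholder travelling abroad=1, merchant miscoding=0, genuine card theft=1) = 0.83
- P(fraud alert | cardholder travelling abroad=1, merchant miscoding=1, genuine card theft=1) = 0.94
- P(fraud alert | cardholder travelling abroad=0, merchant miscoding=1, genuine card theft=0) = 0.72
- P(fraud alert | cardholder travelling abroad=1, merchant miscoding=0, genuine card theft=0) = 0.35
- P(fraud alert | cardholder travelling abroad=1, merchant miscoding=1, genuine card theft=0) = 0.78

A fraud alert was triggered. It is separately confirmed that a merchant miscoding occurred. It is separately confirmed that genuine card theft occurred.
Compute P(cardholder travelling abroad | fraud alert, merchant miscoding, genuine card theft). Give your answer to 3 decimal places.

P(fraud alert | merchant miscoding, genuine card theft) = 0.93*0.98 + 0.94*0.02 = 0.911400 + 0.018800 = 0.930200
Of this, 0.018800 comes from 0.94*0.02 (the cardholder travelling abroad=true cases).
Hence the posterior is 0.018800/0.930200 ≈ 0.020.

P(cardholder travelling abroad | fraud alert, merchant miscoding, genuine card theft) ≈ 0.020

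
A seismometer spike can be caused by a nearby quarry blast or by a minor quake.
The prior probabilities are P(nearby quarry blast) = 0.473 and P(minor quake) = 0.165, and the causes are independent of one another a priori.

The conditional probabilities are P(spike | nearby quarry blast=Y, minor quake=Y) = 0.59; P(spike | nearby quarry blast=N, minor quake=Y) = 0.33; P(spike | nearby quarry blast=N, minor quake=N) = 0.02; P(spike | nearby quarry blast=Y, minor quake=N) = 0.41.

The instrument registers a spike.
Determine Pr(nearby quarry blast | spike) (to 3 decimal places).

Pr(nearby quarry blast | spike) ≈ 0.847

P(spike) = 0.02*0.527*0.835 + 0.33*0.527*0.165 + 0.41*0.473*0.835 + 0.59*0.473*0.165 = 0.008801 + 0.028695 + 0.161932 + 0.046047 = 0.245475
Of this, 0.207979 comes from 0.161932 + 0.046047 (the nearby quarry blast=true cases).
P(nearby quarry blast | spike) = 0.207979 / 0.245475 ≈ 0.847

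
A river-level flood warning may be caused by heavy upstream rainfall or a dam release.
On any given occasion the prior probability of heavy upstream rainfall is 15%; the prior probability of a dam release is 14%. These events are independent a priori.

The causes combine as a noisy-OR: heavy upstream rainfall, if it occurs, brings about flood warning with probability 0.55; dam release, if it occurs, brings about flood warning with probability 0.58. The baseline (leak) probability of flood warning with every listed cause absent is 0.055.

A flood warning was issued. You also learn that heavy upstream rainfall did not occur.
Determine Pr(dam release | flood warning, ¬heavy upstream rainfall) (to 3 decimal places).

Under noisy-OR, P(flood warning | causes) = 1 − (1−0.055)·∏(1−qᵢ) over the active causes.
By total probability over both values of dam release:
  P(flood warning | ¬heavy upstream rainfall) = 0.055·0.86 + 0.6031·0.14
        = 0.047300 + 0.084434 = 0.131734
The terms with dam release present sum to 0.084434, so
  P(dam release | flood warning, ¬heavy upstream rainfall) = 0.084434 / 0.131734 ≈ 0.641

Pr(dam release | flood warning, ¬heavy upstream rainfall) ≈ 0.641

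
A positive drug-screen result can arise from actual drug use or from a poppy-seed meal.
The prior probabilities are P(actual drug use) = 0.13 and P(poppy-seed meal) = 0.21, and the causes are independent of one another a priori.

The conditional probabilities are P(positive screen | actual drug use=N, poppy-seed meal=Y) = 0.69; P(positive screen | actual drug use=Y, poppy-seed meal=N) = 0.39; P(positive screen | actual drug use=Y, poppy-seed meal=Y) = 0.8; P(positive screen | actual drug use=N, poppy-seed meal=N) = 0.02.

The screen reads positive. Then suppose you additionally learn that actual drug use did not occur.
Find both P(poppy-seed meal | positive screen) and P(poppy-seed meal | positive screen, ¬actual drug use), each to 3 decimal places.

P(poppy-seed meal | positive screen) ≈ 0.733; P(poppy-seed meal | positive screen, ¬actual drug use) ≈ 0.902

By total probability over the 4 (actual drug use, poppy-seed meal) configurations:
  P(positive screen) = 0.02*0.87*0.79 + 0.69*0.87*0.21 + 0.39*0.13*0.79 + 0.8*0.13*0.21
        = 0.013746 + 0.126063 + 0.040053 + 0.021840 = 0.201702
Configurations with poppy-seed meal contribute 0.147903, so
  P(poppy-seed meal | positive screen) = 0.147903 / 0.201702 ≈ 0.733

Now also conditioning on actual drug use≠true:
P(positive screen | ¬actual drug use) = 0.02*0.79 + 0.69*0.21 = 0.015800 + 0.144900 = 0.160700
Restricting to configurations with poppy-seed meal present: 0.69*0.21 = 0.144900.
So P(poppy-seed meal | positive screen, ¬actual drug use) = 0.144900/0.160700 ≈ 0.902.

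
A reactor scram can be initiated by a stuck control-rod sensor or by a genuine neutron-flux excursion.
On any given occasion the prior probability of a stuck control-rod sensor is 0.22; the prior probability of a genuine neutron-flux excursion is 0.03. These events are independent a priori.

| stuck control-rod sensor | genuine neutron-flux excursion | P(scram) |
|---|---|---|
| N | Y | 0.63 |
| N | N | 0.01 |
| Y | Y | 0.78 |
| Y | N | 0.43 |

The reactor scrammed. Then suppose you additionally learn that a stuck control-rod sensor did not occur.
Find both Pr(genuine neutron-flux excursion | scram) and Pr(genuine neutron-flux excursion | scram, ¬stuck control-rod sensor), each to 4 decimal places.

Pr(genuine neutron-flux excursion | scram) ≈ 0.1668; Pr(genuine neutron-flux excursion | scram, ¬stuck control-rod sensor) ≈ 0.6608

For the numerator, keep only genuine neutron-flux excursion=true terms: 0.014742 + 0.005148 = 0.019890
Denominator P(scram): 0.01×0.78×0.97 + 0.63×0.78×0.03 + 0.43×0.22×0.97 + 0.78×0.22×0.03 = 0.119218
Posterior = 0.019890 / 0.119218 ≈ 0.1668

Now condition on the additional information:
Sum P(scram|·) weighted by the priors over both values of genuine neutron-flux excursion:
  P(scram | ¬stuck control-rod sensor) = 0.01·0.97 + 0.63·0.03
        = 0.009700 + 0.018900 = 0.028600
Keeping only the genuine neutron-flux excursion-present terms gives 0.018900, so
  P(genuine neutron-flux excursion | scram, ¬stuck control-rod sensor) = 0.018900 / 0.028600 ≈ 0.6608
Ruling out stuck control-rod sensor raises the posterior on genuine neutron-flux excursion — the flip side of explaining away.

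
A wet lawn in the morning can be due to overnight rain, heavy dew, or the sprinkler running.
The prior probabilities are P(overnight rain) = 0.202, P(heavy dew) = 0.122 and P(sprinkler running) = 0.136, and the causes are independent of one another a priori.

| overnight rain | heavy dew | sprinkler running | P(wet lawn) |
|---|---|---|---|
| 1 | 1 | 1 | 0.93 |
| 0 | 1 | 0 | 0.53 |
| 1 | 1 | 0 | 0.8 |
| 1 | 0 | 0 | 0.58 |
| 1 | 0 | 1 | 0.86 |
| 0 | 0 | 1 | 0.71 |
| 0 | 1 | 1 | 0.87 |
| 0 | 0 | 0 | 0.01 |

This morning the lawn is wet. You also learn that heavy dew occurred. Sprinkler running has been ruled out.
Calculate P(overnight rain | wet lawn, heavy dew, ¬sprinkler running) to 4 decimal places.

P(overnight rain | wet lawn, heavy dew, ¬sprinkler running) ≈ 0.2765

P(wet lawn | heavy dew, ¬sprinkler running) = 0.53·0.798 + 0.8·0.202 = 0.422940 + 0.161600 = 0.584540
The overnight rain-present share is 0.8·0.202 = 0.161600.
Hence the posterior is 0.161600/0.584540 ≈ 0.2765.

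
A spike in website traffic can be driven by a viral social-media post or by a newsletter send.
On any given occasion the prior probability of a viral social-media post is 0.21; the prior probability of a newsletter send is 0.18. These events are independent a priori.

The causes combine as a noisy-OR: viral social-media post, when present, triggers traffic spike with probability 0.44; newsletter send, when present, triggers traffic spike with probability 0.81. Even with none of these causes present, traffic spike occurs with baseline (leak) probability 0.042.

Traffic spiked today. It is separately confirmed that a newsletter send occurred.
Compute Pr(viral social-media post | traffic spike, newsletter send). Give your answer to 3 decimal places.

Pr(viral social-media post | traffic spike, newsletter send) ≈ 0.226

Under noisy-OR, P(traffic spike | causes) = 1 − (1−0.042)·∏(1−qᵢ) over the active causes.
By total probability over both values of viral social-media post:
  P(traffic spike | newsletter send) = 0.81798×0.79 + 0.898069×0.21
        = 0.646204 + 0.188594 = 0.834798
Configurations with viral social-media post contribute 0.188594, so
  P(viral social-media post | traffic spike, newsletter send) = 0.188594 / 0.834798 ≈ 0.226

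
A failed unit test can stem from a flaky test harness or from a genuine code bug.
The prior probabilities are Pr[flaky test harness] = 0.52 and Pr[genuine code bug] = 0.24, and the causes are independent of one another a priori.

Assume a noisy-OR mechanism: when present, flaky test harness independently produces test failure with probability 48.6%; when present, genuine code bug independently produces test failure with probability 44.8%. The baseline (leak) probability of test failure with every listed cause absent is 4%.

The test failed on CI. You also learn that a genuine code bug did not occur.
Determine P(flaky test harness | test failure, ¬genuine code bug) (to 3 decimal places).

Under noisy-OR, P(test failure | causes) = 1 − (1−0.04)·∏(1−qᵢ) over the active causes.
For the numerator, keep only flaky test harness=true terms: 0.50656*0.52 = 0.263411
Denominator P(test failure | ¬genuine code bug): 0.04*0.48 + 0.50656*0.52 = 0.282611
P(flaky test harness | test failure, ¬genuine code bug) = 0.263411/0.282611 ≈ 0.932

P(flaky test harness | test failure, ¬genuine code bug) ≈ 0.932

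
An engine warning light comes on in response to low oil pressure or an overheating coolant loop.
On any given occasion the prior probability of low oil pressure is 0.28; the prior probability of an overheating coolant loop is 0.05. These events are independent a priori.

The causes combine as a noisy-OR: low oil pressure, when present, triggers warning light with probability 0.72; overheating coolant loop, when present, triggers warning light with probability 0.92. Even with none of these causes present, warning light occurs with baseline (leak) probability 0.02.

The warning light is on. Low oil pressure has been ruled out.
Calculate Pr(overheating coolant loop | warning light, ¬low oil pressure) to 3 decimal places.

Under noisy-OR, P(warning light | causes) = 1 − (1−0.02)·∏(1−qᵢ) over the active causes.
Enumerate both values of overheating coolant loop and weight by the priors:
  P(warning light | ¬low oil pressure) = 0.02·0.95 + 0.9216·0.05
        = 0.019000 + 0.046080 = 0.065080
Configurations with overheating coolant loop contribute 0.046080, so
  P(overheating coolant loop | warning light, ¬low oil pressure) = 0.046080 / 0.065080 ≈ 0.708

Pr(overheating coolant loop | warning light, ¬low oil pressure) ≈ 0.708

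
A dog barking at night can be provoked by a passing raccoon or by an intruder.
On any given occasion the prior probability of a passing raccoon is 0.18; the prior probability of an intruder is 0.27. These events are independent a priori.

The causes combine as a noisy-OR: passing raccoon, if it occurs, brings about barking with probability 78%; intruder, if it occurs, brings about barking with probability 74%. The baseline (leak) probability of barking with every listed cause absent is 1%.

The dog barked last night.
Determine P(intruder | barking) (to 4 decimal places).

P(intruder | barking) ≈ 0.6591

Under noisy-OR, P(barking | causes) = 1 − (1−0.01)·∏(1−qᵢ) over the active causes.
P(barking) = 0.01×0.82×0.73 + 0.7426×0.82×0.27 + 0.7822×0.18×0.73 + 0.943372×0.18×0.27 = 0.005986 + 0.164412 + 0.102781 + 0.045848 = 0.319027
Restricting to configurations with intruder present: 0.164412 + 0.045848 = 0.210260.
P(intruder | barking) = 0.210260 / 0.319027 ≈ 0.6591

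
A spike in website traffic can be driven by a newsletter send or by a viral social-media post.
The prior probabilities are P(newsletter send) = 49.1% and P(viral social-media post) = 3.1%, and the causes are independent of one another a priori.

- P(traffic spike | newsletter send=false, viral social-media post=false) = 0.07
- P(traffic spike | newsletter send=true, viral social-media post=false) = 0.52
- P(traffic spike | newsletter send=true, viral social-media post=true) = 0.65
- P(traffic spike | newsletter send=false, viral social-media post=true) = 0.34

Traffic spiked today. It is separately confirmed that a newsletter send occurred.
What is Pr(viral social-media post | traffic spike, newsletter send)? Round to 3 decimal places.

Pr(viral social-media post | traffic spike, newsletter send) ≈ 0.038

P(traffic spike | newsletter send) = 0.52*0.969 + 0.65*0.031 = 0.503880 + 0.020150 = 0.524030
Restricting to configurations with viral social-media post present: 0.65*0.031 = 0.020150.
Hence the posterior is 0.020150/0.524030 ≈ 0.038.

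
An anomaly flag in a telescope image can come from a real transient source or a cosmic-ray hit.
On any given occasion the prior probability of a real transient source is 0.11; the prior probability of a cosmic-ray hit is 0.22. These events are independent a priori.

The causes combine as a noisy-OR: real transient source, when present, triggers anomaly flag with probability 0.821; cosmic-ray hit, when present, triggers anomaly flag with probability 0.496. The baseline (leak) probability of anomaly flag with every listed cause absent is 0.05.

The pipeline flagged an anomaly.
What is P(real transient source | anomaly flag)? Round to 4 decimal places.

P(real transient source | anomaly flag) ≈ 0.4056

Under noisy-OR, P(anomaly flag | causes) = 1 − (1−0.05)·∏(1−qᵢ) over the active causes.
By total probability over the 4 (real transient source, cosmic-ray hit) configurations:
  P(anomaly flag) = 0.05·0.89·0.78 + 0.5212·0.89·0.22 + 0.82995·0.11·0.78 + 0.914295·0.11·0.22
        = 0.034710 + 0.102051 + 0.071210 + 0.022126 = 0.230097
Keeping only the real transient source-present terms gives 0.093336, so
  P(real transient source | anomaly flag) = 0.093336 / 0.230097 ≈ 0.4056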